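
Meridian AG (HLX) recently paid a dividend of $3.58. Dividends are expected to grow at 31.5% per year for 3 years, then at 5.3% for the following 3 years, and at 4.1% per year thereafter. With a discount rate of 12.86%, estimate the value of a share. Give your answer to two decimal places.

$84.16

Three-stage DDM. Project D₁…D_6; terminal Gordon value at t=6 with g = 0.041; discount at r = 0.1286.
D_1 = 4.7077
D_2 = 6.1906
D_3 = 8.1407
D_4 = 8.5721
D_5 = 9.0265
D_6 = 9.5049
TV_6 = 9.8946/(0.1286−0.041) = 112.9515
P₀ = Σ Dₜ/(1+r)ᵗ + TV_6/(1+r)^6 = 84.1648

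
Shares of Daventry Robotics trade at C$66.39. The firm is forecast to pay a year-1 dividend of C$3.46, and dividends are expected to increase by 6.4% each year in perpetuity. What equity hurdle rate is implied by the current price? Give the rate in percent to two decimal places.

11.61%

Rearranging the constant-growth DDM: r = D₁/P₀ + g.
r = 3.4600 / 66.39 + 0.064 = 0.05212 + 0.064 = 0.11612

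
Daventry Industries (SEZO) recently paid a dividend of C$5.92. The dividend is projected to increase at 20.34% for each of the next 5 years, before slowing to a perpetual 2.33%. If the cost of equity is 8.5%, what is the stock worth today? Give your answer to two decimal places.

Two-stage DDM. Project D₁…D_5 at 0.2034, terminal growth 0.0233, discount at r = 0.085.
D_1 = 7.1241
D_2 = 8.5732
D_3 = 10.3170
D_4 = 12.4154
D_5 = 14.9407
Terminal value at t=5: TV = D_6/(r−g) = 15.2888/(0.085−0.0233) = 247.7933
P₀ = 7.1241/(1+0.085)^1 + 8.5732/(1+0.085)^2 + 10.3170/(1+0.085)^3 + 12.4154/(1+0.085)^4 + 14.9407/(1+0.085)^5 + 247.7933/(1+0.085)^5 = 205.6145

C$205.61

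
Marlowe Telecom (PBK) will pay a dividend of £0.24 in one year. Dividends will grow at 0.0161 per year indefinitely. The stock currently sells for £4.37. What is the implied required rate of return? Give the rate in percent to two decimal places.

Rearranging the constant-growth DDM: r = D₁/P₀ + g.
r = 0.2400 / 4.37 + 0.0161 = 0.05492 + 0.0161 = 0.07102

7.10%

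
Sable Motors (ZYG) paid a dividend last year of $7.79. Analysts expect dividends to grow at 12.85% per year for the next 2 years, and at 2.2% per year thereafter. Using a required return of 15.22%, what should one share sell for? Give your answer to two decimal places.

Two-stage DDM. Project D₁…D_2 at 0.1285, terminal growth 0.022, discount at r = 0.1522.
D_1 = 8.7910
D_2 = 9.9207
Terminal value at t=2: TV = D_3/(r−g) = 10.1389/(0.1522−0.022) = 77.8719
P₀ = 8.7910/(1+0.1522)^1 + 9.9207/(1+0.1522)^2 + 77.8719/(1+0.1522)^2 = 73.7603

$73.76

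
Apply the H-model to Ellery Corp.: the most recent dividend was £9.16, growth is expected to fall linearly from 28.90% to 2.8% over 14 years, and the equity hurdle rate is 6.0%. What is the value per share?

£817.24

H-model: P₀ = D₀[(1+g_L) + H(g_S−g_L)]/(r−g_L), with H = 14/2 = 7.
P₀ = 9.16 × [(1+0.028) + 7×(0.289−0.028)] / (0.06−0.028)
   = 9.16 × 2.8550 / 0.032 = 817.2437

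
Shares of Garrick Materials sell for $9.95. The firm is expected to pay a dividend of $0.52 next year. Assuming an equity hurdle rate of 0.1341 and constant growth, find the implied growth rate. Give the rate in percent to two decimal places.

From P₀ = D₁/(r − g), the implied growth is g = r − D₁/P₀.
g = 0.1341 − 0.52/9.95 = 0.1341 − 0.05226 = 0.08184

8.18%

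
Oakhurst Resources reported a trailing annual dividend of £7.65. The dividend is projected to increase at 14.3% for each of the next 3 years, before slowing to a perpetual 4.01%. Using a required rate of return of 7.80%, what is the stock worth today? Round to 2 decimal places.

Two-stage DDM. Project D₁…D_3 at 0.143, terminal growth 0.0401, discount at r = 0.078.
D_1 = 8.7439
D_2 = 9.9943
D_3 = 11.4235
Terminal value at t=3: TV = D_4/(r−g) = 11.8816/(0.078−0.0401) = 313.4989
P₀ = 8.7439/(1+0.078)^1 + 9.9943/(1+0.078)^2 + 11.4235/(1+0.078)^3 + 313.4989/(1+0.078)^3 = 276.0838

£276.08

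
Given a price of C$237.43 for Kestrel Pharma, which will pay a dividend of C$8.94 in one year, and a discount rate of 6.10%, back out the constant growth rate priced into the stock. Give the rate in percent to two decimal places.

From P₀ = D₁/(r − g), the implied growth is g = r − D₁/P₀.
g = 0.061 − 8.94/237.43 = 0.061 − 0.03765 = 0.02335

2.33%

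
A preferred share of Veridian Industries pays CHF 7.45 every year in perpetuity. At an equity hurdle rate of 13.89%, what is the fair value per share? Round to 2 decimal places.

CHF 53.64

Zero-growth DDM (perpetuity): P₀ = D/r = 7.45 / 0.1389 = 53.6357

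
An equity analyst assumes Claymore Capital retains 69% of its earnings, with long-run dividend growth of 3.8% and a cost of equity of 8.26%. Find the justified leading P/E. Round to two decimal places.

Payout ratio b = 1 − 0.69 = 0.31.
Justified leading P/E = b/(r−g) = 0.31/(0.0826−0.038) = 6.9507

6.95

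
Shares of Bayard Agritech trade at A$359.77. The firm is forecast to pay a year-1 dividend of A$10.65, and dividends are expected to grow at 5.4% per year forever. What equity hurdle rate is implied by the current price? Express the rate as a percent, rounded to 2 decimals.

Rearranging the constant-growth DDM: r = D₁/P₀ + g.
r = 10.6500 / 359.77 + 0.054 = 0.02960 + 0.054 = 0.08360

8.36%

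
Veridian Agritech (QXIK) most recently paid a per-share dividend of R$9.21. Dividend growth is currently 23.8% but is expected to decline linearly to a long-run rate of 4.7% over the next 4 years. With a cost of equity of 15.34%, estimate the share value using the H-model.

H-model: P₀ = D₀[(1+g_L) + H(g_S−g_L)]/(r−g_L), with H = 4/2 = 2.
P₀ = 9.21 × [(1+0.047) + 2×(0.238−0.047)] / (0.1534−0.047)
   = 9.21 × 1.4290 / 0.1064 = 123.6945

R$123.69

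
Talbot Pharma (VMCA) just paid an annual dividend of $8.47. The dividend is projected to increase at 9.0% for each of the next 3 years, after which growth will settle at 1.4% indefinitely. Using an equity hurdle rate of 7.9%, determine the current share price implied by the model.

$162.15

Two-stage DDM. Project D₁…D_3 at 0.09, terminal growth 0.014, discount at r = 0.079.
D_1 = 9.2323
D_2 = 10.0632
D_3 = 10.9689
Terminal value at t=3: TV = D_4/(r−g) = 11.1225/(0.079−0.014) = 171.1148
P₀ = 9.2323/(1+0.079)^1 + 10.0632/(1+0.079)^2 + 10.9689/(1+0.079)^3 + 171.1148/(1+0.079)^3 = 162.1461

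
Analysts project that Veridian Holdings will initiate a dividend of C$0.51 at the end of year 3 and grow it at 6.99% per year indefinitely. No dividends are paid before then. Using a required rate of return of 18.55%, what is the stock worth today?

C$3.14

Deferred-dividend DDM. At t=2 the remaining stream is a growing perpetuity with first payment D_3 = 0.51.
V_2 = D_3/(r−g) = 0.51/(0.1855−0.0699) = 4.4118
P₀ = V_2/(1+r)^2 = 4.4118/(1+0.1855)^2 = 3.1391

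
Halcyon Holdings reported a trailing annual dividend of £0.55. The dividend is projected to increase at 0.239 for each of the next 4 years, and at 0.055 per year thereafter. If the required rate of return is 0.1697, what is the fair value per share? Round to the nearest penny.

£8.91

Two-stage DDM. Project D₁…D_4 at 0.239, terminal growth 0.055, discount at r = 0.1697.
D_1 = 0.6815
D_2 = 0.8443
D_3 = 1.0461
D_4 = 1.2961
Terminal value at t=4: TV = D_5/(r−g) = 1.3674/(0.1697−0.055) = 11.9217
P₀ = 0.6815/(1+0.1697)^1 + 0.8443/(1+0.1697)^2 + 1.0461/(1+0.1697)^3 + 1.2961/(1+0.1697)^4 + 11.9217/(1+0.1697)^4 = 8.9143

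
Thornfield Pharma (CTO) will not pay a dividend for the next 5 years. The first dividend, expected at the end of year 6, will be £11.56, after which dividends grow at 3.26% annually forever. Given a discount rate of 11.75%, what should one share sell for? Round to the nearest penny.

£78.13

Deferred-dividend DDM. At t=5 the remaining stream is a growing perpetuity with first payment D_6 = 11.56.
V_5 = D_6/(r−g) = 11.56/(0.1175−0.0326) = 136.1602
P₀ = V_5/(1+r)^5 = 136.1602/(1+0.1175)^5 = 78.1290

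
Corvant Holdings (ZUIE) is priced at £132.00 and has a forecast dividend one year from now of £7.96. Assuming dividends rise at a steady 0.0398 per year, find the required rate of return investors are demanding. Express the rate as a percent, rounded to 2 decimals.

10.01%

Rearranging the constant-growth DDM: r = D₁/P₀ + g.
r = 7.9600 / 132.00 + 0.0398 = 0.06030 + 0.0398 = 0.10010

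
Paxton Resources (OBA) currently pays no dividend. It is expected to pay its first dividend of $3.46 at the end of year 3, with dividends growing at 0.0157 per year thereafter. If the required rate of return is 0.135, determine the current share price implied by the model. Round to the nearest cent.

$22.51

Deferred-dividend DDM. At t=2 the remaining stream is a growing perpetuity with first payment D_3 = 3.46.
V_2 = D_3/(r−g) = 3.46/(0.135−0.0157) = 29.0025
P₀ = V_2/(1+r)^2 = 29.0025/(1+0.135)^2 = 22.5135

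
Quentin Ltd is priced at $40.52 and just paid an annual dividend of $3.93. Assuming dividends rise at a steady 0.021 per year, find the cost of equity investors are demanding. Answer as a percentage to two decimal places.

Rearranging the constant-growth DDM: r = D₁/P₀ + g.
D₁ = 3.93 × (1 + 0.021) = 4.0125.
r = 4.0125 / 40.52 + 0.021 = 0.09903 + 0.021 = 0.12003

12.00%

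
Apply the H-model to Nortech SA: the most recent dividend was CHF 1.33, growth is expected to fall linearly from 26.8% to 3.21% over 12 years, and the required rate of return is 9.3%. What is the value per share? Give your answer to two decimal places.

H-model: P₀ = D₀[(1+g_L) + H(g_S−g_L)]/(r−g_L), with H = 12/2 = 6.
P₀ = 1.33 × [(1+0.0321) + 6×(0.268−0.0321)] / (0.093−0.0321)
   = 1.33 × 2.4475 / 0.0609 = 53.4511

CHF 53.45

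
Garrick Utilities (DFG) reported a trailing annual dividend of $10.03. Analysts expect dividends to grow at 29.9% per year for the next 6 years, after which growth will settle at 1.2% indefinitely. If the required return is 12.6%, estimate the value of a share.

$312.12

Two-stage DDM. Project D₁…D_6 at 0.299, terminal growth 0.012, discount at r = 0.126.
D_1 = 13.0290
D_2 = 16.9246
D_3 = 21.9851
D_4 = 28.5586
D_5 = 37.0977
D_6 = 48.1899
Terminal value at t=6: TV = D_7/(r−g) = 48.7682/(0.126−0.012) = 427.7909
P₀ = 13.0290/(1+0.126)^1 + 16.9246/(1+0.126)^2 + 21.9851/(1+0.126)^3 + 28.5586/(1+0.126)^4 + 37.0977/(1+0.126)^5 + 48.1899/(1+0.126)^6 + 427.7909/(1+0.126)^6 = 312.1194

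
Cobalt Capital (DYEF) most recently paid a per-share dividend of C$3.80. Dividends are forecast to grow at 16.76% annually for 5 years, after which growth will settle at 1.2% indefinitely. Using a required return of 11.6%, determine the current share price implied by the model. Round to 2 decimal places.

C$68.16

Two-stage DDM. Project D₁…D_5 at 0.1676, terminal growth 0.012, discount at r = 0.116.
D_1 = 4.4369
D_2 = 5.1805
D_3 = 6.0488
D_4 = 7.0625
D_5 = 8.2462
Terminal value at t=5: TV = D_6/(r−g) = 8.3452/(0.116−0.012) = 80.2419
P₀ = 4.4369/(1+0.116)^1 + 5.1805/(1+0.116)^2 + 6.0488/(1+0.116)^3 + 7.0625/(1+0.116)^4 + 8.2462/(1+0.116)^5 + 80.2419/(1+0.116)^5 = 68.1570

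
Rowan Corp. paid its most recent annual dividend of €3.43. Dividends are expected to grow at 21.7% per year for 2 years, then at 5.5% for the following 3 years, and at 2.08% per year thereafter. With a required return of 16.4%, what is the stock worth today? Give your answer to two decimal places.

Three-stage DDM. Project D₁…D_5; terminal Gordon value at t=5 with g = 0.0208; discount at r = 0.164.
D_1 = 4.1743
D_2 = 5.0801
D_3 = 5.3595
D_4 = 5.6543
D_5 = 5.9653
TV_5 = 6.0894/(0.164−0.0208) = 42.5236
P₀ = Σ Dₜ/(1+r)ᵗ + TV_5/(1+r)^5 = 36.5064

€36.51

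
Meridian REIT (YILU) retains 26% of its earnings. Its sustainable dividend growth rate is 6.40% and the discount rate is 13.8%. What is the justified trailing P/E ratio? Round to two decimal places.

Payout ratio b = 1 − 0.26 = 0.74.
Justified trailing P/E = b(1+g)/(r−g) = 0.74×(1+0.064)/(0.138−0.064) = 10.6400

10.64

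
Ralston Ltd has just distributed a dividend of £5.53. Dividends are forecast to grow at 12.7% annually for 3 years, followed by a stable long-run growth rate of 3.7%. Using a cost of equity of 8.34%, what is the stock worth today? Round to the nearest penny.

£157.08

Two-stage DDM. Project D₁…D_3 at 0.127, terminal growth 0.037, discount at r = 0.0834.
D_1 = 6.2323
D_2 = 7.0238
D_3 = 7.9158
Terminal value at t=3: TV = D_4/(r−g) = 8.2087/(0.0834−0.037) = 176.9121
P₀ = 6.2323/(1+0.0834)^1 + 7.0238/(1+0.0834)^2 + 7.9158/(1+0.0834)^3 + 176.9121/(1+0.0834)^3 = 157.0820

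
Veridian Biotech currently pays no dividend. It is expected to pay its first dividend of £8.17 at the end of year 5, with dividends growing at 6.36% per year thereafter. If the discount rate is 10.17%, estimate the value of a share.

£145.56

Deferred-dividend DDM. At t=4 the remaining stream is a growing perpetuity with first payment D_5 = 8.17.
V_4 = D_5/(r−g) = 8.17/(0.1017−0.0636) = 214.4357
P₀ = V_4/(1+r)^4 = 214.4357/(1+0.1017)^4 = 145.5605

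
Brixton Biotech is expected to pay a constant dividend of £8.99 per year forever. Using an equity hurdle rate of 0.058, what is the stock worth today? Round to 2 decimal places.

Zero-growth DDM (perpetuity): P₀ = D/r = 8.99 / 0.058 = 155.0000

£155.00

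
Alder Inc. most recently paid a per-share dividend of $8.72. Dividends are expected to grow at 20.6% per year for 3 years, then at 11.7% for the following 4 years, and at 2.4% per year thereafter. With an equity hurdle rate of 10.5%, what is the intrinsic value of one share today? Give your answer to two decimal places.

$227.47

Three-stage DDM. Project D₁…D_7; terminal Gordon value at t=7 with g = 0.024; discount at r = 0.105.
D_1 = 10.5163
D_2 = 12.6827
D_3 = 15.2953
D_4 = 17.0849
D_5 = 19.0838
D_6 = 21.3166
D_7 = 23.8106
TV_7 = 24.3821/(0.105−0.024) = 301.0135
P₀ = Σ Dₜ/(1+r)ᵗ + TV_7/(1+r)^7 = 227.4708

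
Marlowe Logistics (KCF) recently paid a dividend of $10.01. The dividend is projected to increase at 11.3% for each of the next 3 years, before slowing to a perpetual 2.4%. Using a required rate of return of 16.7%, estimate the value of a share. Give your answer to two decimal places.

Two-stage DDM. Project D₁…D_3 at 0.113, terminal growth 0.024, discount at r = 0.167.
D_1 = 11.1411
D_2 = 12.4001
D_3 = 13.8013
Terminal value at t=3: TV = D_4/(r−g) = 14.1325/(0.167−0.024) = 98.8288
P₀ = 11.1411/(1+0.167)^1 + 12.4001/(1+0.167)^2 + 13.8013/(1+0.167)^3 + 98.8288/(1+0.167)^3 = 89.5185

$89.52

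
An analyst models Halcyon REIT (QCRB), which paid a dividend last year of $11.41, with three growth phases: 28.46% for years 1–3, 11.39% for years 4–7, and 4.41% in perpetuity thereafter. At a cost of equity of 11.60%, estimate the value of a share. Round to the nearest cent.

$365.74

Three-stage DDM. Project D₁…D_7; terminal Gordon value at t=7 with g = 0.0441; discount at r = 0.116.
D_1 = 14.6573
D_2 = 18.8287
D_3 = 24.1874
D_4 = 26.9424
D_5 = 30.0111
D_6 = 33.4294
D_7 = 37.2370
TV_7 = 38.8791/(0.116−0.0441) = 540.7387
P₀ = Σ Dₜ/(1+r)ᵗ + TV_7/(1+r)^7 = 365.7405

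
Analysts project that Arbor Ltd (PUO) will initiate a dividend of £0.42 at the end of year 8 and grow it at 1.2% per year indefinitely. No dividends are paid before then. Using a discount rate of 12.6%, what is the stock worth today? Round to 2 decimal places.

£1.61

Deferred-dividend DDM. At t=7 the remaining stream is a growing perpetuity with first payment D_8 = 0.42.
V_7 = D_8/(r−g) = 0.42/(0.126−0.012) = 3.6842
P₀ = V_7/(1+r)^7 = 3.6842/(1+0.126)^7 = 1.6054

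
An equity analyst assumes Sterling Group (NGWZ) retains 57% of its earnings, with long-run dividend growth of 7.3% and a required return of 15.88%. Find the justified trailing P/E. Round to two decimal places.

Payout ratio b = 1 − 0.57 = 0.43.
Justified trailing P/E = b(1+g)/(r−g) = 0.43×(1+0.073)/(0.1588−0.073) = 5.3775

5.38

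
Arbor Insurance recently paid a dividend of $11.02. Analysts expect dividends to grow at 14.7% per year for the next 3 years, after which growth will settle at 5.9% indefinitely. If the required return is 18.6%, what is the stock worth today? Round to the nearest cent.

$114.05

Two-stage DDM. Project D₁…D_3 at 0.147, terminal growth 0.059, discount at r = 0.186.
D_1 = 12.6399
D_2 = 14.4980
D_3 = 16.6292
Terminal value at t=3: TV = D_4/(r−g) = 17.6103/(0.186−0.059) = 138.6641
P₀ = 12.6399/(1+0.186)^1 + 14.4980/(1+0.186)^2 + 16.6292/(1+0.186)^3 + 138.6641/(1+0.186)^3 = 114.0539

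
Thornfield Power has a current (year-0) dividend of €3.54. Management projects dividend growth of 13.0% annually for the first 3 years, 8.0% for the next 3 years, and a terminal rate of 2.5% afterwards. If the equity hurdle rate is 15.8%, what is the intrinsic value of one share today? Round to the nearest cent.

Three-stage DDM. Project D₁…D_6; terminal Gordon value at t=6 with g = 0.025; discount at r = 0.158.
D_1 = 4.0002
D_2 = 4.5202
D_3 = 5.1079
D_4 = 5.5165
D_5 = 5.9578
D_6 = 6.4344
TV_6 = 6.5953/(0.158−0.025) = 49.5886
P₀ = Σ Dₜ/(1+r)ᵗ + TV_6/(1+r)^6 = 39.2772

€39.28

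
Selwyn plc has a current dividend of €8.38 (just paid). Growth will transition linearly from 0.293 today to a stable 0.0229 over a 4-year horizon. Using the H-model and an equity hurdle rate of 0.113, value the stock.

€145.38

H-model: P₀ = D₀[(1+g_L) + H(g_S−g_L)]/(r−g_L), with H = 4/2 = 2.
P₀ = 8.38 × [(1+0.0229) + 2×(0.293−0.0229)] / (0.113−0.0229)
   = 8.38 × 1.5631 / 0.0901 = 145.3804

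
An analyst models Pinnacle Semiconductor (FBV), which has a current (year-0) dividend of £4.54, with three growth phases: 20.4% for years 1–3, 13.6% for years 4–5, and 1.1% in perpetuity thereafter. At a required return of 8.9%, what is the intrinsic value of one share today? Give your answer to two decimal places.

£116.32

Three-stage DDM. Project D₁…D_5; terminal Gordon value at t=5 with g = 0.011; discount at r = 0.089.
D_1 = 5.4662
D_2 = 6.5813
D_3 = 7.9238
D_4 = 9.0015
D_5 = 10.2257
TV_5 = 10.3382/(0.089−0.011) = 132.5405
P₀ = Σ Dₜ/(1+r)ᵗ + TV_5/(1+r)^5 = 116.3198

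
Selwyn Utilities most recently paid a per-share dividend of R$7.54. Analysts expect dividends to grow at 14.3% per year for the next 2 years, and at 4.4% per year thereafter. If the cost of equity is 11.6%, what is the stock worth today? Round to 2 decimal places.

R$130.32

Two-stage DDM. Project D₁…D_2 at 0.143, terminal growth 0.044, discount at r = 0.116.
D_1 = 8.6182
D_2 = 9.8506
Terminal value at t=2: TV = D_3/(r−g) = 10.2841/(0.116−0.044) = 142.8341
P₀ = 8.6182/(1+0.116)^1 + 9.8506/(1+0.116)^2 + 142.8341/(1+0.116)^2 = 130.3158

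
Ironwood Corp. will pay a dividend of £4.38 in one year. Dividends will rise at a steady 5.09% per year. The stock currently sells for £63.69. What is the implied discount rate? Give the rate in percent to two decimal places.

Rearranging the constant-growth DDM: r = D₁/P₀ + g.
r = 4.3800 / 63.69 + 0.0509 = 0.06877 + 0.0509 = 0.11967

11.97%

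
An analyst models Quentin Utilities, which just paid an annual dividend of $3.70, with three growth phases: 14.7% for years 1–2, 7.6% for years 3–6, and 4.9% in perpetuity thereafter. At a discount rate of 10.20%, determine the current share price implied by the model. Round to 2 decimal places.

$95.08

Three-stage DDM. Project D₁…D_6; terminal Gordon value at t=6 with g = 0.049; discount at r = 0.102.
D_1 = 4.2439
D_2 = 4.8678
D_3 = 5.2377
D_4 = 5.6358
D_5 = 6.0641
D_6 = 6.5250
TV_6 = 6.8447/(0.102−0.049) = 129.1449
P₀ = Σ Dₜ/(1+r)ᵗ + TV_6/(1+r)^6 = 95.0779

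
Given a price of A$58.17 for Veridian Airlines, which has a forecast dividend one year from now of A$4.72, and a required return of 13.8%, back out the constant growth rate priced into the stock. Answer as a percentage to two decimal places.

From P₀ = D₁/(r − g), the implied growth is g = r − D₁/P₀.
g = 0.138 − 4.72/58.17 = 0.138 − 0.08114 = 0.05686

5.69%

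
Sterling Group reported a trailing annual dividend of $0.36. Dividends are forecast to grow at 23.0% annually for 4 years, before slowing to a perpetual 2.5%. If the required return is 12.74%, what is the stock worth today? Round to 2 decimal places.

Two-stage DDM. Project D₁…D_4 at 0.23, terminal growth 0.025, discount at r = 0.1274.
D_1 = 0.4428
D_2 = 0.5446
D_3 = 0.6699
D_4 = 0.8240
Terminal value at t=4: TV = D_5/(r−g) = 0.8446/(0.1274−0.025) = 8.2480
P₀ = 0.4428/(1+0.1274)^1 + 0.5446/(1+0.1274)^2 + 0.6699/(1+0.1274)^3 + 0.8240/(1+0.1274)^4 + 8.2480/(1+0.1274)^4 = 6.9043

$6.90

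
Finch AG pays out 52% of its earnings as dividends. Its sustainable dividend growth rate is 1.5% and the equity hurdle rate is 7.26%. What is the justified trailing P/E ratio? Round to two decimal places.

9.16

Justified trailing P/E = b(1+g)/(r−g) = 0.52×(1+0.015)/(0.0726−0.015) = 9.1632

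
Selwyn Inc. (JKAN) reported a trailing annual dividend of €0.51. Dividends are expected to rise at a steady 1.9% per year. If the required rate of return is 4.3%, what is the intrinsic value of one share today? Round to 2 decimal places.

€21.65

Gordon growth model: P₀ = D₁/(r − g). D₁ = 0.51 × (1 + 0.019) = 0.5197.
P₀ = 0.5197 / (0.043 − 0.019) = 0.5197 / 0.024 = 21.6538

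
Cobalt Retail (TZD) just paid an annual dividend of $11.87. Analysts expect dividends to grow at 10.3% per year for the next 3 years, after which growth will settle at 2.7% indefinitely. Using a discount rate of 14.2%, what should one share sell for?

$128.74

Two-stage DDM. Project D₁…D_3 at 0.103, terminal growth 0.027, discount at r = 0.142.
D_1 = 13.0926
D_2 = 14.4411
D_3 = 15.9286
Terminal value at t=3: TV = D_4/(r−g) = 16.3587/(0.142−0.027) = 142.2492
P₀ = 13.0926/(1+0.142)^1 + 14.4411/(1+0.142)^2 + 15.9286/(1+0.142)^3 + 142.2492/(1+0.142)^3 = 128.7433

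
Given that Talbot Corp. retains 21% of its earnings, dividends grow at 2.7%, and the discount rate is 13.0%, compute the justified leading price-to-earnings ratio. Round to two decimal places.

7.67

Payout ratio b = 1 − 0.21 = 0.79.
Justified leading P/E = b/(r−g) = 0.79/(0.13−0.027) = 7.6699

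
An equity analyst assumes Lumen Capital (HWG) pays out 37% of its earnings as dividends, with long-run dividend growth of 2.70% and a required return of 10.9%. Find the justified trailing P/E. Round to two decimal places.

4.63

Justified trailing P/E = b(1+g)/(r−g) = 0.37×(1+0.027)/(0.109−0.027) = 4.6340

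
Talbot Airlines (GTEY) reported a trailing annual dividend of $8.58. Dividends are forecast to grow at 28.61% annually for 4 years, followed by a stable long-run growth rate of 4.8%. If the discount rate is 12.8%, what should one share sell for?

$238.09

Two-stage DDM. Project D₁…D_4 at 0.2861, terminal growth 0.048, discount at r = 0.128.
D_1 = 11.0347
D_2 = 14.1918
D_3 = 18.2520
D_4 = 23.4740
Terminal value at t=4: TV = D_5/(r−g) = 24.6007/(0.128−0.048) = 307.5088
P₀ = 11.0347/(1+0.128)^1 + 14.1918/(1+0.128)^2 + 18.2520/(1+0.128)^3 + 23.4740/(1+0.128)^4 + 307.5088/(1+0.128)^4 = 238.0947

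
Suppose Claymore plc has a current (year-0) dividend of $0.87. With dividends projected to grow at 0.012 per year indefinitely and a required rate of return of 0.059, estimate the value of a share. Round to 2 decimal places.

$18.73

Gordon growth model: P₀ = D₁/(r − g). D₁ = 0.87 × (1 + 0.012) = 0.8804.
P₀ = 0.8804 / (0.059 − 0.012) = 0.8804 / 0.047 = 18.7328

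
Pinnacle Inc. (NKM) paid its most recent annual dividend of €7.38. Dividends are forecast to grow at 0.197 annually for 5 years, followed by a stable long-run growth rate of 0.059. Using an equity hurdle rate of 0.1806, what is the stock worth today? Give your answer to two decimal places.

Two-stage DDM. Project D₁…D_5 at 0.197, terminal growth 0.059, discount at r = 0.1806.
D_1 = 8.8339
D_2 = 10.5741
D_3 = 12.6572
D_4 = 15.1507
D_5 = 18.1354
Terminal value at t=5: TV = D_6/(r−g) = 19.2054/(0.1806−0.059) = 157.9390
P₀ = 8.8339/(1+0.1806)^1 + 10.5741/(1+0.1806)^2 + 12.6572/(1+0.1806)^3 + 15.1507/(1+0.1806)^4 + 18.1354/(1+0.1806)^5 + 157.9390/(1+0.1806)^5 = 107.3279

€107.33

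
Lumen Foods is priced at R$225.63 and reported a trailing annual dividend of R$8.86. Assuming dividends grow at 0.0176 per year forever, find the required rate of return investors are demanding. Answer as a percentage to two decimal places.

5.76%

Rearranging the constant-growth DDM: r = D₁/P₀ + g.
D₁ = 8.86 × (1 + 0.0176) = 9.0159.
r = 9.0159 / 225.63 + 0.0176 = 0.03996 + 0.0176 = 0.05756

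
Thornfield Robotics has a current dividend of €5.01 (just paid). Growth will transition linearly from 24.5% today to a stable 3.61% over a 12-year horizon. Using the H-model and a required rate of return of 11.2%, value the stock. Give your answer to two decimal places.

€151.13

H-model: P₀ = D₀[(1+g_L) + H(g_S−g_L)]/(r−g_L), with H = 12/2 = 6.
P₀ = 5.01 × [(1+0.0361) + 6×(0.245−0.0361)] / (0.112−0.0361)
   = 5.01 × 2.2895 / 0.0759 = 151.1251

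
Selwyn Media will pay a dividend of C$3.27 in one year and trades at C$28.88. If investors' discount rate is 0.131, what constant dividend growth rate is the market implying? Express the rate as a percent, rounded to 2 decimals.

1.78%

From P₀ = D₁/(r − g), the implied growth is g = r − D₁/P₀.
g = 0.131 − 3.27/28.88 = 0.131 − 0.11323 = 0.01777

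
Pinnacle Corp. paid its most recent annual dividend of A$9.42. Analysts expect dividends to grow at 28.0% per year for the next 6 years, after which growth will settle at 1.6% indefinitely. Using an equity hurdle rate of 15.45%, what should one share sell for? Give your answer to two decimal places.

A$210.72

Two-stage DDM. Project D₁…D_6 at 0.28, terminal growth 0.016, discount at r = 0.1545.
D_1 = 12.0576
D_2 = 15.4337
D_3 = 19.7552
D_4 = 25.2866
D_5 = 32.3669
D_6 = 41.4296
Terminal value at t=6: TV = D_7/(r−g) = 42.0925/(0.1545−0.016) = 303.9168
P₀ = 12.0576/(1+0.1545)^1 + 15.4337/(1+0.1545)^2 + 19.7552/(1+0.1545)^3 + 25.2866/(1+0.1545)^4 + 32.3669/(1+0.1545)^5 + 41.4296/(1+0.1545)^6 + 303.9168/(1+0.1545)^6 = 210.7208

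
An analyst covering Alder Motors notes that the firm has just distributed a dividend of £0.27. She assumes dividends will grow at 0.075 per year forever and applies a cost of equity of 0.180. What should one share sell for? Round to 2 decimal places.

£2.76

Gordon growth model: P₀ = D₁/(r − g). D₁ = 0.27 × (1 + 0.075) = 0.2903.
P₀ = 0.2903 / (0.18 − 0.075) = 0.2903 / 0.105 = 2.7643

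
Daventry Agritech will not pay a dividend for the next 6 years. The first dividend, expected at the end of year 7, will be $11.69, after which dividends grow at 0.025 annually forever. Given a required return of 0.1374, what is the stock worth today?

$48.04

Deferred-dividend DDM. At t=6 the remaining stream is a growing perpetuity with first payment D_7 = 11.69.
V_6 = D_7/(r−g) = 11.69/(0.1374−0.025) = 104.0036
P₀ = V_6/(1+r)^6 = 104.0036/(1+0.1374)^6 = 48.0362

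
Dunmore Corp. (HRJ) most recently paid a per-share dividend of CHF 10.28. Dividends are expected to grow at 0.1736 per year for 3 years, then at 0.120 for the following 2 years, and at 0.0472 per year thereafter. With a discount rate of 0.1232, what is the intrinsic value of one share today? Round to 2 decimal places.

CHF 217.71

Three-stage DDM. Project D₁…D_5; terminal Gordon value at t=5 with g = 0.0472; discount at r = 0.1232.
D_1 = 12.0646
D_2 = 14.1590
D_3 = 16.6170
D_4 = 18.6111
D_5 = 20.8444
TV_5 = 21.8283/(0.1232−0.0472) = 287.2139
P₀ = Σ Dₜ/(1+r)ᵗ + TV_5/(1+r)^5 = 217.7096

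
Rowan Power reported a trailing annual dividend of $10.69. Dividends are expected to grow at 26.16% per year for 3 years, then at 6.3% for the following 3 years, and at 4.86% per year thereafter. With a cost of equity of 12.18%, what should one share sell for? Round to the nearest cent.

$267.08

Three-stage DDM. Project D₁…D_6; terminal Gordon value at t=6 with g = 0.0486; discount at r = 0.1218.
D_1 = 13.4865
D_2 = 17.0146
D_3 = 21.4656
D_4 = 22.8179
D_5 = 24.2554
D_6 = 25.7835
TV_6 = 27.0366/(0.1218−0.0486) = 369.3527
P₀ = Σ Dₜ/(1+r)ᵗ + TV_6/(1+r)^6 = 267.0782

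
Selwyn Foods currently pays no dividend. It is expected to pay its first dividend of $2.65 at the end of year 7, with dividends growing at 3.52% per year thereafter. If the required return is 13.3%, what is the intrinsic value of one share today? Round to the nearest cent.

Deferred-dividend DDM. At t=6 the remaining stream is a growing perpetuity with first payment D_7 = 2.65.
V_6 = D_7/(r−g) = 2.65/(0.133−0.0352) = 27.0961
P₀ = V_6/(1+r)^6 = 27.0961/(1+0.133)^6 = 12.8094

$12.81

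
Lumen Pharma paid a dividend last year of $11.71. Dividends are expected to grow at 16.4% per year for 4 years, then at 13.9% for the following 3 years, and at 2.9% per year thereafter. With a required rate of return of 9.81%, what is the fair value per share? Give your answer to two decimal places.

$347.73

Three-stage DDM. Project D₁…D_7; terminal Gordon value at t=7 with g = 0.029; discount at r = 0.0981.
D_1 = 13.6304
D_2 = 15.8658
D_3 = 18.4678
D_4 = 21.4966
D_5 = 24.4846
D_6 = 27.8879
D_7 = 31.7644
TV_7 = 32.6855/(0.0981−0.029) = 473.0176
P₀ = Σ Dₜ/(1+r)ᵗ + TV_7/(1+r)^7 = 347.7298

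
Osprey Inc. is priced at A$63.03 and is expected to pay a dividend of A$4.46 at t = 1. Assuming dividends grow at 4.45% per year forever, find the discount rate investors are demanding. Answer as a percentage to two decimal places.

11.53%

Rearranging the constant-growth DDM: r = D₁/P₀ + g.
r = 4.4600 / 63.03 + 0.0445 = 0.07076 + 0.0445 = 0.11526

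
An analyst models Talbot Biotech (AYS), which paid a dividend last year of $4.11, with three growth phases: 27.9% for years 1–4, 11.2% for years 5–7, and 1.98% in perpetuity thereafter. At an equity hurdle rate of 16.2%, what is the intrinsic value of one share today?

Three-stage DDM. Project D₁…D_7; terminal Gordon value at t=7 with g = 0.0198; discount at r = 0.162.
D_1 = 5.2567
D_2 = 6.7233
D_3 = 8.5991
D_4 = 10.9983
D_5 = 12.2301
D_6 = 13.5998
D_7 = 15.1230
TV_7 = 15.4224/(0.162−0.0198) = 108.4560
P₀ = Σ Dₜ/(1+r)ᵗ + TV_7/(1+r)^7 = 75.5157

$75.52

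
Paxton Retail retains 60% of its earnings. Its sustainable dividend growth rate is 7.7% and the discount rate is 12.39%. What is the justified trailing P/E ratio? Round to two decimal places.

9.19

Payout ratio b = 1 − 0.60 = 0.40.
Justified trailing P/E = b(1+g)/(r−g) = 0.40×(1+0.077)/(0.1239−0.077) = 9.1855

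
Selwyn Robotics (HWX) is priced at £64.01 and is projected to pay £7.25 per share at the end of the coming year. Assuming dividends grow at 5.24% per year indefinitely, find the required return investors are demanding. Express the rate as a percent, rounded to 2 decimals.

16.57%

Rearranging the constant-growth DDM: r = D₁/P₀ + g.
r = 7.2500 / 64.01 + 0.0524 = 0.11326 + 0.0524 = 0.16566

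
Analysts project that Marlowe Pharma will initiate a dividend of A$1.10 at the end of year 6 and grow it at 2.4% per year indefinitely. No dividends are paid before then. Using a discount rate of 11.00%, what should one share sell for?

Deferred-dividend DDM. At t=5 the remaining stream is a growing perpetuity with first payment D_6 = 1.10.
V_5 = D_6/(r−g) = 1.10/(0.11−0.024) = 12.7907
P₀ = V_5/(1+r)^5 = 12.7907/(1+0.11)^5 = 7.5907

A$7.59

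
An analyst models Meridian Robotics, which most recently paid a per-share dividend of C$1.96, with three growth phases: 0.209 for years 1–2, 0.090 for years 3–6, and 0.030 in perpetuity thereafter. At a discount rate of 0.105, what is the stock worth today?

Three-stage DDM. Project D₁…D_6; terminal Gordon value at t=6 with g = 0.03; discount at r = 0.105.
D_1 = 2.3696
D_2 = 2.8649
D_3 = 3.1227
D_4 = 3.4038
D_5 = 3.7101
D_6 = 4.0440
TV_6 = 4.1654/(0.105−0.03) = 55.5380
P₀ = Σ Dₜ/(1+r)ᵗ + TV_6/(1+r)^6 = 44.0700

C$44.07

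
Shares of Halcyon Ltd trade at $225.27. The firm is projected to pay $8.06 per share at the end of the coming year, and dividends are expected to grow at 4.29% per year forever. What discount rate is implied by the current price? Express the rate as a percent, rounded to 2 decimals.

7.87%

Rearranging the constant-growth DDM: r = D₁/P₀ + g.
r = 8.0600 / 225.27 + 0.0429 = 0.03578 + 0.0429 = 0.07868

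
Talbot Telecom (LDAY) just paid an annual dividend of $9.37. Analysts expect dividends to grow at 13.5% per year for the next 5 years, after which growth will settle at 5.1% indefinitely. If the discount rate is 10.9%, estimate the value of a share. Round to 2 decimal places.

Two-stage DDM. Project D₁…D_5 at 0.135, terminal growth 0.051, discount at r = 0.109.
D_1 = 10.6349
D_2 = 12.0707
D_3 = 13.7002
D_4 = 15.5497
D_5 = 17.6490
Terminal value at t=5: TV = D_6/(r−g) = 18.5490/(0.109−0.051) = 319.8112
P₀ = 10.6349/(1+0.109)^1 + 12.0707/(1+0.109)^2 + 13.7002/(1+0.109)^3 + 15.5497/(1+0.109)^4 + 17.6490/(1+0.109)^5 + 319.8112/(1+0.109)^5 = 240.8996

$240.90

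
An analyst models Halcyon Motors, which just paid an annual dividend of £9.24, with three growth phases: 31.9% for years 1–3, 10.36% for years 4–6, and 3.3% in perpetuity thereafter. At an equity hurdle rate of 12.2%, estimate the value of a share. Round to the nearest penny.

Three-stage DDM. Project D₁…D_6; terminal Gordon value at t=6 with g = 0.033; discount at r = 0.122.
D_1 = 12.1876
D_2 = 16.0754
D_3 = 21.2034
D_4 = 23.4001
D_5 = 25.8244
D_6 = 28.4998
TV_6 = 29.4403/(0.122−0.033) = 330.7895
P₀ = Σ Dₜ/(1+r)ᵗ + TV_6/(1+r)^6 = 248.0213

£248.02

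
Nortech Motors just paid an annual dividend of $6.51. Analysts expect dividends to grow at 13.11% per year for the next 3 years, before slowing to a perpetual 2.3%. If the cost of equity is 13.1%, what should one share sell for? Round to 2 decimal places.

$81.21

Two-stage DDM. Project D₁…D_3 at 0.1311, terminal growth 0.023, discount at r = 0.131.
D_1 = 7.3635
D_2 = 8.3288
D_3 = 9.4207
Terminal value at t=3: TV = D_4/(r−g) = 9.6374/(0.131−0.023) = 89.2351
P₀ = 7.3635/(1+0.131)^1 + 8.3288/(1+0.131)^2 + 9.4207/(1+0.131)^3 + 89.2351/(1+0.131)^3 = 81.2140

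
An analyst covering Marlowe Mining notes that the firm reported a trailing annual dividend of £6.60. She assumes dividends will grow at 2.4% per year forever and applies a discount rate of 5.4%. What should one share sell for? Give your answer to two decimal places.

Gordon growth model: P₀ = D₁/(r − g). D₁ = 6.60 × (1 + 0.024) = 6.7584.
P₀ = 6.7584 / (0.054 − 0.024) = 6.7584 / 0.03 = 225.2800

£225.28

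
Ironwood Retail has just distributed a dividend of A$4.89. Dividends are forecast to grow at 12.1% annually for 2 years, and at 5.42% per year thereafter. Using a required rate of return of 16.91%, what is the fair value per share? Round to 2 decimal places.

A$50.43

Two-stage DDM. Project D₁…D_2 at 0.121, terminal growth 0.0542, discount at r = 0.1691.
D_1 = 5.4817
D_2 = 6.1450
Terminal value at t=2: TV = D_3/(r−g) = 6.4780/(0.1691−0.0542) = 56.3797
P₀ = 5.4817/(1+0.1691)^1 + 6.1450/(1+0.1691)^2 + 56.3797/(1+0.1691)^2 = 50.4343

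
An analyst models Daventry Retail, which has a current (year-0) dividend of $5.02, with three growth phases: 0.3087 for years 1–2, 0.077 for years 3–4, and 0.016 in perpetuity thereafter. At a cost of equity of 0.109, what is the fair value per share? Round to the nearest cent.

$98.32

Three-stage DDM. Project D₁…D_4; terminal Gordon value at t=4 with g = 0.016; discount at r = 0.109.
D_1 = 6.5697
D_2 = 8.5977
D_3 = 9.2598
D_4 = 9.9728
TV_4 = 10.1323/(0.109−0.016) = 108.9497
P₀ = Σ Dₜ/(1+r)ᵗ + TV_4/(1+r)^4 = 98.3245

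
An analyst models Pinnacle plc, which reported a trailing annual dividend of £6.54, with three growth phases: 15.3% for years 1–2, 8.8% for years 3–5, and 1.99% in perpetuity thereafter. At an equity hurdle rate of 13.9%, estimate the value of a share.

Three-stage DDM. Project D₁…D_5; terminal Gordon value at t=5 with g = 0.0199; discount at r = 0.139.
D_1 = 7.5406
D_2 = 8.6943
D_3 = 9.4594
D_4 = 10.2919
D_5 = 11.1976
TV_5 = 11.4204/(0.139−0.0199) = 95.8890
P₀ = Σ Dₜ/(1+r)ᵗ + TV_5/(1+r)^5 = 81.7009

£81.70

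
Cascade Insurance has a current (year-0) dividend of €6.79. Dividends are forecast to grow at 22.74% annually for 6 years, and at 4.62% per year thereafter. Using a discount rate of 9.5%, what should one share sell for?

Two-stage DDM. Project D₁…D_6 at 0.2274, terminal growth 0.0462, discount at r = 0.095.
D_1 = 8.3340
D_2 = 10.2292
D_3 = 12.5553
D_4 = 15.4104
D_5 = 18.9147
D_6 = 23.2160
Terminal value at t=6: TV = D_7/(r−g) = 24.2885/(0.095−0.0462) = 497.7157
P₀ = 8.3340/(1+0.095)^1 + 10.2292/(1+0.095)^2 + 12.5553/(1+0.095)^3 + 15.4104/(1+0.095)^4 + 18.9147/(1+0.095)^5 + 23.2160/(1+0.095)^6 + 497.7157/(1+0.095)^6 = 350.6405

€350.64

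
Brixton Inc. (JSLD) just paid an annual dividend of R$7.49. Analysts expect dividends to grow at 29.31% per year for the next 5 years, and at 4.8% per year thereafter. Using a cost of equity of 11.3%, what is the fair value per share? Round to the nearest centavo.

Two-stage DDM. Project D₁…D_5 at 0.2931, terminal growth 0.048, discount at r = 0.113.
D_1 = 9.6853
D_2 = 12.5241
D_3 = 16.1949
D_4 = 20.9416
D_5 = 27.0796
Terminal value at t=5: TV = D_6/(r−g) = 28.3794/(0.113−0.048) = 436.6066
P₀ = 9.6853/(1+0.113)^1 + 12.5241/(1+0.113)^2 + 16.1949/(1+0.113)^3 + 20.9416/(1+0.113)^4 + 27.0796/(1+0.113)^5 + 436.6066/(1+0.113)^5 = 315.6915

R$315.69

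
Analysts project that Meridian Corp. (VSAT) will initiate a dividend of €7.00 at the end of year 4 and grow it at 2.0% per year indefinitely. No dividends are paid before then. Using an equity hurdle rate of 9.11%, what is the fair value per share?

€75.79

Deferred-dividend DDM. At t=3 the remaining stream is a growing perpetuity with first payment D_4 = 7.00.
V_3 = D_4/(r−g) = 7.00/(0.0911−0.02) = 98.4529
P₀ = V_3/(1+r)^3 = 98.4529/(1+0.0911)^3 = 75.7940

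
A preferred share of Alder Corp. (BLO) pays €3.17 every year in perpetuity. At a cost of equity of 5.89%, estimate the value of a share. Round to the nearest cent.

Zero-growth DDM (perpetuity): P₀ = D/r = 3.17 / 0.0589 = 53.8200

€53.82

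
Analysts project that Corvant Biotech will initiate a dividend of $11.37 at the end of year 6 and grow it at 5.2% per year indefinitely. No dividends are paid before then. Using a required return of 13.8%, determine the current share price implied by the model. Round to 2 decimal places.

$69.27

Deferred-dividend DDM. At t=5 the remaining stream is a growing perpetuity with first payment D_6 = 11.37.
V_5 = D_6/(r−g) = 11.37/(0.138−0.052) = 132.2093
P₀ = V_5/(1+r)^5 = 132.2093/(1+0.138)^5 = 69.2709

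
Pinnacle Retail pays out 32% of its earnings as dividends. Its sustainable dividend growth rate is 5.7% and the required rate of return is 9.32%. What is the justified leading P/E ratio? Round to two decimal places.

Justified leading P/E = b/(r−g) = 0.32/(0.0932−0.057) = 8.8398

8.84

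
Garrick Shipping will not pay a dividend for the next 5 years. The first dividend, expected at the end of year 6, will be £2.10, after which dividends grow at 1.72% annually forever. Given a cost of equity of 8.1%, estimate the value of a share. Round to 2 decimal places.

Deferred-dividend DDM. At t=5 the remaining stream is a growing perpetuity with first payment D_6 = 2.10.
V_5 = D_6/(r−g) = 2.10/(0.081−0.0172) = 32.9154
P₀ = V_5/(1+r)^5 = 32.9154/(1+0.081)^5 = 22.2982

£22.30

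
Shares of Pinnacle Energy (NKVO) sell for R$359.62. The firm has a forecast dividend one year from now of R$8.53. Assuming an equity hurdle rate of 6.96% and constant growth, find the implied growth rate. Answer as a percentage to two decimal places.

4.59%

From P₀ = D₁/(r − g), the implied growth is g = r − D₁/P₀.
g = 0.0696 − 8.53/359.62 = 0.0696 − 0.02372 = 0.04588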